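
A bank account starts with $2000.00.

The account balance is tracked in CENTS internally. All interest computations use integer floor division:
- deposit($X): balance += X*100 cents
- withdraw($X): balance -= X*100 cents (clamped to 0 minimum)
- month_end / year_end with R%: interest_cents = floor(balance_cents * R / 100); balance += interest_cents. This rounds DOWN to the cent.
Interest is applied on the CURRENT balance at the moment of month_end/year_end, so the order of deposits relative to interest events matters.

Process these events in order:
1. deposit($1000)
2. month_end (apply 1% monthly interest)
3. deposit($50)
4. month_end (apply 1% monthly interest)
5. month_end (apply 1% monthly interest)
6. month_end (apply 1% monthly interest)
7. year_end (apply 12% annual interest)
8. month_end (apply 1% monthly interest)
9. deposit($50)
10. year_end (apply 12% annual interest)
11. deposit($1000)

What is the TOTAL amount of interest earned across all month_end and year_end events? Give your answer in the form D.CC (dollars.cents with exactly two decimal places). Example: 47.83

Answer: 976.39

Derivation:
After 1 (deposit($1000)): balance=$3000.00 total_interest=$0.00
After 2 (month_end (apply 1% monthly interest)): balance=$3030.00 total_interest=$30.00
After 3 (deposit($50)): balance=$3080.00 total_interest=$30.00
After 4 (month_end (apply 1% monthly interest)): balance=$3110.80 total_interest=$60.80
After 5 (month_end (apply 1% monthly interest)): balance=$3141.90 total_interest=$91.90
After 6 (month_end (apply 1% monthly interest)): balance=$3173.31 total_interest=$123.31
After 7 (year_end (apply 12% annual interest)): balance=$3554.10 total_interest=$504.10
After 8 (month_end (apply 1% monthly interest)): balance=$3589.64 total_interest=$539.64
After 9 (deposit($50)): balance=$3639.64 total_interest=$539.64
After 10 (year_end (apply 12% annual interest)): balance=$4076.39 total_interest=$976.39
After 11 (deposit($1000)): balance=$5076.39 total_interest=$976.39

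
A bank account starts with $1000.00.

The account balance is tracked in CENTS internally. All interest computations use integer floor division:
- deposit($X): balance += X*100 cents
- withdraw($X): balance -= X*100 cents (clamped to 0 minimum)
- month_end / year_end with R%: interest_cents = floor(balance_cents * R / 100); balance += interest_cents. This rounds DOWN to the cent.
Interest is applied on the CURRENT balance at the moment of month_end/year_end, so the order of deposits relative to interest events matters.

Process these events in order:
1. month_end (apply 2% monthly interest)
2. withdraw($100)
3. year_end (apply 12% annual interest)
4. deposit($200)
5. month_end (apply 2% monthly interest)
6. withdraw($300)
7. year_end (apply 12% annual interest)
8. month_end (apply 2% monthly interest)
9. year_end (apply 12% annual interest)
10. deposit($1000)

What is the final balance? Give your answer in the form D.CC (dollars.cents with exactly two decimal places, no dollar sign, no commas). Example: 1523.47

Answer: 2221.90

Derivation:
After 1 (month_end (apply 2% monthly interest)): balance=$1020.00 total_interest=$20.00
After 2 (withdraw($100)): balance=$920.00 total_interest=$20.00
After 3 (year_end (apply 12% annual interest)): balance=$1030.40 total_interest=$130.40
After 4 (deposit($200)): balance=$1230.40 total_interest=$130.40
After 5 (month_end (apply 2% monthly interest)): balance=$1255.00 total_interest=$155.00
After 6 (withdraw($300)): balance=$955.00 total_interest=$155.00
After 7 (year_end (apply 12% annual interest)): balance=$1069.60 total_interest=$269.60
After 8 (month_end (apply 2% monthly interest)): balance=$1090.99 total_interest=$290.99
After 9 (year_end (apply 12% annual interest)): balance=$1221.90 total_interest=$421.90
After 10 (deposit($1000)): balance=$2221.90 total_interest=$421.90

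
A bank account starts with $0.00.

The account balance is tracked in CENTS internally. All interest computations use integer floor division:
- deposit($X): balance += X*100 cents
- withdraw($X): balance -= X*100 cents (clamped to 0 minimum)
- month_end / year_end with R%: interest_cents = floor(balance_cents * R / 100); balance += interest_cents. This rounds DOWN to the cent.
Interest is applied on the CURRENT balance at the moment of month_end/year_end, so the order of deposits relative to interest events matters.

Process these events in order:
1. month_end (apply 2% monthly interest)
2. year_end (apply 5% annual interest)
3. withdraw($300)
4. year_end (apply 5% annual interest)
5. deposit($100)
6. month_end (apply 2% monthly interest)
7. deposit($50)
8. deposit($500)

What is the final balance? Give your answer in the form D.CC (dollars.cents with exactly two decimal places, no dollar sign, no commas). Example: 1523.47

After 1 (month_end (apply 2% monthly interest)): balance=$0.00 total_interest=$0.00
After 2 (year_end (apply 5% annual interest)): balance=$0.00 total_interest=$0.00
After 3 (withdraw($300)): balance=$0.00 total_interest=$0.00
After 4 (year_end (apply 5% annual interest)): balance=$0.00 total_interest=$0.00
After 5 (deposit($100)): balance=$100.00 total_interest=$0.00
After 6 (month_end (apply 2% monthly interest)): balance=$102.00 total_interest=$2.00
After 7 (deposit($50)): balance=$152.00 total_interest=$2.00
After 8 (deposit($500)): balance=$652.00 total_interest=$2.00

Answer: 652.00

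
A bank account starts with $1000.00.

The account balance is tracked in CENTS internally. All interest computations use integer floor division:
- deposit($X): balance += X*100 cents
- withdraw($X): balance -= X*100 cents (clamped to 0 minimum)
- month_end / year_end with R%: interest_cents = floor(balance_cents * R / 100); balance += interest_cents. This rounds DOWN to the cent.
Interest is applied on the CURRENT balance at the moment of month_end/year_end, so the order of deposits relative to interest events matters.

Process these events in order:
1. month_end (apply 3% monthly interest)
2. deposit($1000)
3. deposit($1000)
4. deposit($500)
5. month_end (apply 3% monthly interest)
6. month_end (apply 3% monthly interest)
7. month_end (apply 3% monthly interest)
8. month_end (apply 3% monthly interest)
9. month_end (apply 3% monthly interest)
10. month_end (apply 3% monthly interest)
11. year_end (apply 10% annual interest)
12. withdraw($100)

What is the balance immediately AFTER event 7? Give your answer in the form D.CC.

Answer: 3857.31

Derivation:
After 1 (month_end (apply 3% monthly interest)): balance=$1030.00 total_interest=$30.00
After 2 (deposit($1000)): balance=$2030.00 total_interest=$30.00
After 3 (deposit($1000)): balance=$3030.00 total_interest=$30.00
After 4 (deposit($500)): balance=$3530.00 total_interest=$30.00
After 5 (month_end (apply 3% monthly interest)): balance=$3635.90 total_interest=$135.90
After 6 (month_end (apply 3% monthly interest)): balance=$3744.97 total_interest=$244.97
After 7 (month_end (apply 3% monthly interest)): balance=$3857.31 total_interest=$357.31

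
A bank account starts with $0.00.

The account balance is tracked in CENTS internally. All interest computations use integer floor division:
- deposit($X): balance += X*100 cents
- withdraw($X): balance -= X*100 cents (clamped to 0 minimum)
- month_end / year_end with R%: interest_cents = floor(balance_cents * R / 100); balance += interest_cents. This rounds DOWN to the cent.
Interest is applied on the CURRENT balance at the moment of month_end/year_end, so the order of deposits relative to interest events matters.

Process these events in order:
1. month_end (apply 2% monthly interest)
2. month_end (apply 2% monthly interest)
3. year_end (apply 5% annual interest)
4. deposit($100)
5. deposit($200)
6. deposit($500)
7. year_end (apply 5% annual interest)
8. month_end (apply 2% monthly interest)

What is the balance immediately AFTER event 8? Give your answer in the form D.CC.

After 1 (month_end (apply 2% monthly interest)): balance=$0.00 total_interest=$0.00
After 2 (month_end (apply 2% monthly interest)): balance=$0.00 total_interest=$0.00
After 3 (year_end (apply 5% annual interest)): balance=$0.00 total_interest=$0.00
After 4 (deposit($100)): balance=$100.00 total_interest=$0.00
After 5 (deposit($200)): balance=$300.00 total_interest=$0.00
After 6 (deposit($500)): balance=$800.00 total_interest=$0.00
After 7 (year_end (apply 5% annual interest)): balance=$840.00 total_interest=$40.00
After 8 (month_end (apply 2% monthly interest)): balance=$856.80 total_interest=$56.80

Answer: 856.80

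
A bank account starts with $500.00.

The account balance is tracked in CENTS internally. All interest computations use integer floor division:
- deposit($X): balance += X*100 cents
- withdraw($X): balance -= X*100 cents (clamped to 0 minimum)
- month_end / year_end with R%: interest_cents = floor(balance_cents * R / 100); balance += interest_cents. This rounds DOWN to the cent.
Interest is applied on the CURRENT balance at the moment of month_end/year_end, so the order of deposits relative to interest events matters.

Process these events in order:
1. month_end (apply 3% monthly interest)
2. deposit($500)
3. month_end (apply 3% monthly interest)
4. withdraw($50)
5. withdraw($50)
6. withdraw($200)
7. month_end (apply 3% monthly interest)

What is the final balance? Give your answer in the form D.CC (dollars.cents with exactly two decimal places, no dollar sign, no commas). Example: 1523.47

After 1 (month_end (apply 3% monthly interest)): balance=$515.00 total_interest=$15.00
After 2 (deposit($500)): balance=$1015.00 total_interest=$15.00
After 3 (month_end (apply 3% monthly interest)): balance=$1045.45 total_interest=$45.45
After 4 (withdraw($50)): balance=$995.45 total_interest=$45.45
After 5 (withdraw($50)): balance=$945.45 total_interest=$45.45
After 6 (withdraw($200)): balance=$745.45 total_interest=$45.45
After 7 (month_end (apply 3% monthly interest)): balance=$767.81 total_interest=$67.81

Answer: 767.81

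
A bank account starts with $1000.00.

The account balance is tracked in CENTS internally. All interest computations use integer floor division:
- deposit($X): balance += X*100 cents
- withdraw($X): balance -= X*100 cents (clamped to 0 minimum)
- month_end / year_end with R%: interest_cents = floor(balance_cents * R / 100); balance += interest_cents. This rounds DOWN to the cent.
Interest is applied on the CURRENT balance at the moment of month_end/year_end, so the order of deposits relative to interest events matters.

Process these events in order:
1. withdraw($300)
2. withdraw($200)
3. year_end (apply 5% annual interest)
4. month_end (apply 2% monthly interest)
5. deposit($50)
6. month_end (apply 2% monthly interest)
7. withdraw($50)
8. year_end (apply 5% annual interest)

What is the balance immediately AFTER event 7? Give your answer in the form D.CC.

Answer: 547.21

Derivation:
After 1 (withdraw($300)): balance=$700.00 total_interest=$0.00
After 2 (withdraw($200)): balance=$500.00 total_interest=$0.00
After 3 (year_end (apply 5% annual interest)): balance=$525.00 total_interest=$25.00
After 4 (month_end (apply 2% monthly interest)): balance=$535.50 total_interest=$35.50
After 5 (deposit($50)): balance=$585.50 total_interest=$35.50
After 6 (month_end (apply 2% monthly interest)): balance=$597.21 total_interest=$47.21
After 7 (withdraw($50)): balance=$547.21 total_interest=$47.21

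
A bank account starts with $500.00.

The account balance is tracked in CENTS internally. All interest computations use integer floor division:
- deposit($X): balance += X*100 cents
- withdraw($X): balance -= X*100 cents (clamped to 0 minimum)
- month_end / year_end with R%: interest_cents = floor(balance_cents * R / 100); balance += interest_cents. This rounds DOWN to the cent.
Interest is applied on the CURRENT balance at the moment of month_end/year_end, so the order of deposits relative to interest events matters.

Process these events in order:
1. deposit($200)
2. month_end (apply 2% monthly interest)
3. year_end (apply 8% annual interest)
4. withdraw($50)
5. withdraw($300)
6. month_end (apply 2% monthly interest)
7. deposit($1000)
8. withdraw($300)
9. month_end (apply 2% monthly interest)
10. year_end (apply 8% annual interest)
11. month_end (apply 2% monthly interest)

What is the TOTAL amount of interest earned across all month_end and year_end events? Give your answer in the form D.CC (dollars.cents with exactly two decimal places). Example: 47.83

Answer: 219.18

Derivation:
After 1 (deposit($200)): balance=$700.00 total_interest=$0.00
After 2 (month_end (apply 2% monthly interest)): balance=$714.00 total_interest=$14.00
After 3 (year_end (apply 8% annual interest)): balance=$771.12 total_interest=$71.12
After 4 (withdraw($50)): balance=$721.12 total_interest=$71.12
After 5 (withdraw($300)): balance=$421.12 total_interest=$71.12
After 6 (month_end (apply 2% monthly interest)): balance=$429.54 total_interest=$79.54
After 7 (deposit($1000)): balance=$1429.54 total_interest=$79.54
After 8 (withdraw($300)): balance=$1129.54 total_interest=$79.54
After 9 (month_end (apply 2% monthly interest)): balance=$1152.13 total_interest=$102.13
After 10 (year_end (apply 8% annual interest)): balance=$1244.30 total_interest=$194.30
After 11 (month_end (apply 2% monthly interest)): balance=$1269.18 total_interest=$219.18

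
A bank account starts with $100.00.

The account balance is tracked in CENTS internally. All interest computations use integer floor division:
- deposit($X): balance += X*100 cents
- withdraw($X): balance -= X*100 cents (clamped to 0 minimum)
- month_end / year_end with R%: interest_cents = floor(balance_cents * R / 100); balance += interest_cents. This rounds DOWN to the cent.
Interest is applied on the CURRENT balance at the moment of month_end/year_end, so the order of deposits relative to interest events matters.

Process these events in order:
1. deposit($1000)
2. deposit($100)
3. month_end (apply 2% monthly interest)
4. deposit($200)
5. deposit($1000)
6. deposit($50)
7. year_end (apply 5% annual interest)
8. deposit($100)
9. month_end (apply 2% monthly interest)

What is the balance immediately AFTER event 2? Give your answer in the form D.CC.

After 1 (deposit($1000)): balance=$1100.00 total_interest=$0.00
After 2 (deposit($100)): balance=$1200.00 total_interest=$0.00

Answer: 1200.00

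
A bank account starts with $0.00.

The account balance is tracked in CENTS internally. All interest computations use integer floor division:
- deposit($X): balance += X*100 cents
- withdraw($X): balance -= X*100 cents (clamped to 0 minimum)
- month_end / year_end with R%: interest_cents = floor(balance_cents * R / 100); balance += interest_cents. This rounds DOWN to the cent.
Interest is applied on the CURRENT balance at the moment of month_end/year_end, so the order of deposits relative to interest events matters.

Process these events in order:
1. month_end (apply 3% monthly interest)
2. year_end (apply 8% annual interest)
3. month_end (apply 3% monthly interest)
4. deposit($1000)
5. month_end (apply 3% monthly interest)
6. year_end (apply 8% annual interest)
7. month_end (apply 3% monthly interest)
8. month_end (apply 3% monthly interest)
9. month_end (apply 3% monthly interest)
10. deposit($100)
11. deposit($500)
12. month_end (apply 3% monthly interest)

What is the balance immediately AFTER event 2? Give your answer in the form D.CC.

Answer: 0.00

Derivation:
After 1 (month_end (apply 3% monthly interest)): balance=$0.00 total_interest=$0.00
After 2 (year_end (apply 8% annual interest)): balance=$0.00 total_interest=$0.00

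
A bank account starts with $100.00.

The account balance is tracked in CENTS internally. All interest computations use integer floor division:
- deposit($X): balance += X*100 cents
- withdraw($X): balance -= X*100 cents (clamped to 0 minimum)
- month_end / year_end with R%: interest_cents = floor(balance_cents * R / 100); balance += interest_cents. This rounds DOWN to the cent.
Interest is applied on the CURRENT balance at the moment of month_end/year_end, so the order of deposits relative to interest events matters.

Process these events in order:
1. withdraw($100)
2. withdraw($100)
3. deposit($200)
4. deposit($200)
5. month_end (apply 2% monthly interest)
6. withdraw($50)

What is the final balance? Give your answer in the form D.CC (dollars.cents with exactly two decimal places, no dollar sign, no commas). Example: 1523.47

Answer: 358.00

Derivation:
After 1 (withdraw($100)): balance=$0.00 total_interest=$0.00
After 2 (withdraw($100)): balance=$0.00 total_interest=$0.00
After 3 (deposit($200)): balance=$200.00 total_interest=$0.00
After 4 (deposit($200)): balance=$400.00 total_interest=$0.00
After 5 (month_end (apply 2% monthly interest)): balance=$408.00 total_interest=$8.00
After 6 (withdraw($50)): balance=$358.00 total_interest=$8.00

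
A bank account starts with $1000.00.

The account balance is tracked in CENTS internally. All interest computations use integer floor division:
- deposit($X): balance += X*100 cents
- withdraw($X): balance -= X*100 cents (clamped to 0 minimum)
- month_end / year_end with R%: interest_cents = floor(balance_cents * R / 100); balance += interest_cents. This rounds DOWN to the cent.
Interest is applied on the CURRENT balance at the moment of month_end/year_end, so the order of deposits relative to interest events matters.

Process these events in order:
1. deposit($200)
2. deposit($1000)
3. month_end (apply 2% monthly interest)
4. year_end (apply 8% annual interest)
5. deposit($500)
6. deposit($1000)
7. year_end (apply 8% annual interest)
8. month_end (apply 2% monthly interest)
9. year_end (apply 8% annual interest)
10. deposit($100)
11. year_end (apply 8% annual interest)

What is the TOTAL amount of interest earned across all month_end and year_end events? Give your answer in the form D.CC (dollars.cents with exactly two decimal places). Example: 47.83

After 1 (deposit($200)): balance=$1200.00 total_interest=$0.00
After 2 (deposit($1000)): balance=$2200.00 total_interest=$0.00
After 3 (month_end (apply 2% monthly interest)): balance=$2244.00 total_interest=$44.00
After 4 (year_end (apply 8% annual interest)): balance=$2423.52 total_interest=$223.52
After 5 (deposit($500)): balance=$2923.52 total_interest=$223.52
After 6 (deposit($1000)): balance=$3923.52 total_interest=$223.52
After 7 (year_end (apply 8% annual interest)): balance=$4237.40 total_interest=$537.40
After 8 (month_end (apply 2% monthly interest)): balance=$4322.14 total_interest=$622.14
After 9 (year_end (apply 8% annual interest)): balance=$4667.91 total_interest=$967.91
After 10 (deposit($100)): balance=$4767.91 total_interest=$967.91
After 11 (year_end (apply 8% annual interest)): balance=$5149.34 total_interest=$1349.34

Answer: 1349.34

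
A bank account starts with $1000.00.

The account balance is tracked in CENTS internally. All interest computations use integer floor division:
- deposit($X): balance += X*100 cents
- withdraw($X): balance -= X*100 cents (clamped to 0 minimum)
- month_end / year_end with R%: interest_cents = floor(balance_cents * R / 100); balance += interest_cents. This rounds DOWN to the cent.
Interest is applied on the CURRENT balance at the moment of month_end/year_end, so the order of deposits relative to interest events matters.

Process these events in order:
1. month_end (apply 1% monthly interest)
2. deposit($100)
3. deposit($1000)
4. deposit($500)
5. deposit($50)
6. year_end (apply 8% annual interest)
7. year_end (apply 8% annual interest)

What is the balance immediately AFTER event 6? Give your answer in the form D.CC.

Answer: 2872.80

Derivation:
After 1 (month_end (apply 1% monthly interest)): balance=$1010.00 total_interest=$10.00
After 2 (deposit($100)): balance=$1110.00 total_interest=$10.00
After 3 (deposit($1000)): balance=$2110.00 total_interest=$10.00
After 4 (deposit($500)): balance=$2610.00 total_interest=$10.00
After 5 (deposit($50)): balance=$2660.00 total_interest=$10.00
After 6 (year_end (apply 8% annual interest)): balance=$2872.80 total_interest=$222.80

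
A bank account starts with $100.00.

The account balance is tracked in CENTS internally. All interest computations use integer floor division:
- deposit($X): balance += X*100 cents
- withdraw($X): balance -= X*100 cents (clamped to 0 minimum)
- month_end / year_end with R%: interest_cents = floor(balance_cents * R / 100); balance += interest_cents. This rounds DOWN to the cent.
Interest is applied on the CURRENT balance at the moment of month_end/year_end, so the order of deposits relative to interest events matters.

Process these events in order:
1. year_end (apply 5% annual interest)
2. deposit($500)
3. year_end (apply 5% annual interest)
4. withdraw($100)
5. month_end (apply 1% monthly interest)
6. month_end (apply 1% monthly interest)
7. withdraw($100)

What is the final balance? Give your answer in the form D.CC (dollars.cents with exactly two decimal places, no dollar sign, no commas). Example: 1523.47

After 1 (year_end (apply 5% annual interest)): balance=$105.00 total_interest=$5.00
After 2 (deposit($500)): balance=$605.00 total_interest=$5.00
After 3 (year_end (apply 5% annual interest)): balance=$635.25 total_interest=$35.25
After 4 (withdraw($100)): balance=$535.25 total_interest=$35.25
After 5 (month_end (apply 1% monthly interest)): balance=$540.60 total_interest=$40.60
After 6 (month_end (apply 1% monthly interest)): balance=$546.00 total_interest=$46.00
After 7 (withdraw($100)): balance=$446.00 total_interest=$46.00

Answer: 446.00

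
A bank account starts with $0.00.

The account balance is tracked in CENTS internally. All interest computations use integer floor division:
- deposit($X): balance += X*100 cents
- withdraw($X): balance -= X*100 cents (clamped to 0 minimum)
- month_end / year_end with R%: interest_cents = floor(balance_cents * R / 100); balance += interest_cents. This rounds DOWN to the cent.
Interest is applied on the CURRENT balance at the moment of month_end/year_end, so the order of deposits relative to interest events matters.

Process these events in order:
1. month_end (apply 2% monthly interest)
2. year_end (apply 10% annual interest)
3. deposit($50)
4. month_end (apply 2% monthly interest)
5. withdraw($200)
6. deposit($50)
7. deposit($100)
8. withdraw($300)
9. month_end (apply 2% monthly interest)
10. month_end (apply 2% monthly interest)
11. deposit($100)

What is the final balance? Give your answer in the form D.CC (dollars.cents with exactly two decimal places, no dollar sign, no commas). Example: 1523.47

After 1 (month_end (apply 2% monthly interest)): balance=$0.00 total_interest=$0.00
After 2 (year_end (apply 10% annual interest)): balance=$0.00 total_interest=$0.00
After 3 (deposit($50)): balance=$50.00 total_interest=$0.00
After 4 (month_end (apply 2% monthly interest)): balance=$51.00 total_interest=$1.00
After 5 (withdraw($200)): balance=$0.00 total_interest=$1.00
After 6 (deposit($50)): balance=$50.00 total_interest=$1.00
After 7 (deposit($100)): balance=$150.00 total_interest=$1.00
After 8 (withdraw($300)): balance=$0.00 total_interest=$1.00
After 9 (month_end (apply 2% monthly interest)): balance=$0.00 total_interest=$1.00
After 10 (month_end (apply 2% monthly interest)): balance=$0.00 total_interest=$1.00
After 11 (deposit($100)): balance=$100.00 total_interest=$1.00

Answer: 100.00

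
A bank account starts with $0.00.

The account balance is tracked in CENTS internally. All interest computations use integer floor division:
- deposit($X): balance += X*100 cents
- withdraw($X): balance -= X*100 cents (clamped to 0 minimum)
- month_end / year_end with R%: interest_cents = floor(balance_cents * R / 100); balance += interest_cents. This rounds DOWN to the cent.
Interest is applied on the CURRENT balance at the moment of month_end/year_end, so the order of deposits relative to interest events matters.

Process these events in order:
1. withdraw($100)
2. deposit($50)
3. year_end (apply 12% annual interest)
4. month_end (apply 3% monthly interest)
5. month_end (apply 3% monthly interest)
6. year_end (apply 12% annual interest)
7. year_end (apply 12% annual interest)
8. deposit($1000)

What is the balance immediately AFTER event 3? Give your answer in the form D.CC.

After 1 (withdraw($100)): balance=$0.00 total_interest=$0.00
After 2 (deposit($50)): balance=$50.00 total_interest=$0.00
After 3 (year_end (apply 12% annual interest)): balance=$56.00 total_interest=$6.00

Answer: 56.00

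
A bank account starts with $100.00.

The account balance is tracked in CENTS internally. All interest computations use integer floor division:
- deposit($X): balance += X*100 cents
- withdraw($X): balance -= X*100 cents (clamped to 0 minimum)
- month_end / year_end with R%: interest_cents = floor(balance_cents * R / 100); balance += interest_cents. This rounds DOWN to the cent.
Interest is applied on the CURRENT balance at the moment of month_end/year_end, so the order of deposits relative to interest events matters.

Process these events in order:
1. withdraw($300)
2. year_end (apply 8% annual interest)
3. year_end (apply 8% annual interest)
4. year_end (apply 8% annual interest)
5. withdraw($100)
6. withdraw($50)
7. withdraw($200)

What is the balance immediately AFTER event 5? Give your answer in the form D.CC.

Answer: 0.00

Derivation:
After 1 (withdraw($300)): balance=$0.00 total_interest=$0.00
After 2 (year_end (apply 8% annual interest)): balance=$0.00 total_interest=$0.00
After 3 (year_end (apply 8% annual interest)): balance=$0.00 total_interest=$0.00
After 4 (year_end (apply 8% annual interest)): balance=$0.00 total_interest=$0.00
After 5 (withdraw($100)): balance=$0.00 total_interest=$0.00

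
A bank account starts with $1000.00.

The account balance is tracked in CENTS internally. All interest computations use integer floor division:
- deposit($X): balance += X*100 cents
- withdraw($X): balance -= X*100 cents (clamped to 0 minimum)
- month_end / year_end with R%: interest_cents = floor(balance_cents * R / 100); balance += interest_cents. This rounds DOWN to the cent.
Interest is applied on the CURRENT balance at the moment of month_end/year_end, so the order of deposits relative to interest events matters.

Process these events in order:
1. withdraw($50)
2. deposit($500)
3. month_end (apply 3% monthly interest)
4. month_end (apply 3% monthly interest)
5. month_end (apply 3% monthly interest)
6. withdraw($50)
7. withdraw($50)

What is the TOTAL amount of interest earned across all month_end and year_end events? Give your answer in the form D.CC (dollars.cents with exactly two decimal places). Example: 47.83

After 1 (withdraw($50)): balance=$950.00 total_interest=$0.00
After 2 (deposit($500)): balance=$1450.00 total_interest=$0.00
After 3 (month_end (apply 3% monthly interest)): balance=$1493.50 total_interest=$43.50
After 4 (month_end (apply 3% monthly interest)): balance=$1538.30 total_interest=$88.30
After 5 (month_end (apply 3% monthly interest)): balance=$1584.44 total_interest=$134.44
After 6 (withdraw($50)): balance=$1534.44 total_interest=$134.44
After 7 (withdraw($50)): balance=$1484.44 total_interest=$134.44

Answer: 134.44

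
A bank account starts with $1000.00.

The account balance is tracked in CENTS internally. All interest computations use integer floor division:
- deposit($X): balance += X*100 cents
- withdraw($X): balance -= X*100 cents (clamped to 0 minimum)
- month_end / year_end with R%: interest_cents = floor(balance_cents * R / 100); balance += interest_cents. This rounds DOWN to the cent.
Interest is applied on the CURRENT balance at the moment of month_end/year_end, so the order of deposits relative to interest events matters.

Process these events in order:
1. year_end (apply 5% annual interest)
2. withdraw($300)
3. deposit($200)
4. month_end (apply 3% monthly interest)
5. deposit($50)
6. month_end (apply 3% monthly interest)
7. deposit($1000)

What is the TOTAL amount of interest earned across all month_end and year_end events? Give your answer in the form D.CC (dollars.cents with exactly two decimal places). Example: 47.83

Answer: 109.35

Derivation:
After 1 (year_end (apply 5% annual interest)): balance=$1050.00 total_interest=$50.00
After 2 (withdraw($300)): balance=$750.00 total_interest=$50.00
After 3 (deposit($200)): balance=$950.00 total_interest=$50.00
After 4 (month_end (apply 3% monthly interest)): balance=$978.50 total_interest=$78.50
After 5 (deposit($50)): balance=$1028.50 total_interest=$78.50
After 6 (month_end (apply 3% monthly interest)): balance=$1059.35 total_interest=$109.35
After 7 (deposit($1000)): balance=$2059.35 total_interest=$109.35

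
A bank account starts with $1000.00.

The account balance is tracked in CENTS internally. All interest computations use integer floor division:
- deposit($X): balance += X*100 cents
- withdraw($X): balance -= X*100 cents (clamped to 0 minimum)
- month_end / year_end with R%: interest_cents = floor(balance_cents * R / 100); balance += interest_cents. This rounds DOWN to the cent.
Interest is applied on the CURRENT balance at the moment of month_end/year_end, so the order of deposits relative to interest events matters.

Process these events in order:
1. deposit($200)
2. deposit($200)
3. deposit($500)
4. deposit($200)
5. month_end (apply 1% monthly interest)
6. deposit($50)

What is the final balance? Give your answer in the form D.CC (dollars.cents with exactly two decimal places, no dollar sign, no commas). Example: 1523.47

After 1 (deposit($200)): balance=$1200.00 total_interest=$0.00
After 2 (deposit($200)): balance=$1400.00 total_interest=$0.00
After 3 (deposit($500)): balance=$1900.00 total_interest=$0.00
After 4 (deposit($200)): balance=$2100.00 total_interest=$0.00
After 5 (month_end (apply 1% monthly interest)): balance=$2121.00 total_interest=$21.00
After 6 (deposit($50)): balance=$2171.00 total_interest=$21.00

Answer: 2171.00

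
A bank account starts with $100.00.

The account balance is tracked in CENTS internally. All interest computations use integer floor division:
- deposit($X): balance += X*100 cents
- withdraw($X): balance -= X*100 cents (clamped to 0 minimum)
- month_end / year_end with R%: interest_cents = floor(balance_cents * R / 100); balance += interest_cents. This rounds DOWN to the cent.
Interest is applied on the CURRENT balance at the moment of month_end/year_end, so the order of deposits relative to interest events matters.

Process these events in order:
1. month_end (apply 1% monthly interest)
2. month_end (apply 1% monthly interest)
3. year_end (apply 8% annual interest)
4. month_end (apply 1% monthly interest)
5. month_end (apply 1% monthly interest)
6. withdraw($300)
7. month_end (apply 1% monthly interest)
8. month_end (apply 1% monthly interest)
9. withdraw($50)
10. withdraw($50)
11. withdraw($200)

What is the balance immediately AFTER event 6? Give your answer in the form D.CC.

Answer: 0.00

Derivation:
After 1 (month_end (apply 1% monthly interest)): balance=$101.00 total_interest=$1.00
After 2 (month_end (apply 1% monthly interest)): balance=$102.01 total_interest=$2.01
After 3 (year_end (apply 8% annual interest)): balance=$110.17 total_interest=$10.17
After 4 (month_end (apply 1% monthly interest)): balance=$111.27 total_interest=$11.27
After 5 (month_end (apply 1% monthly interest)): balance=$112.38 total_interest=$12.38
After 6 (withdraw($300)): balance=$0.00 total_interest=$12.38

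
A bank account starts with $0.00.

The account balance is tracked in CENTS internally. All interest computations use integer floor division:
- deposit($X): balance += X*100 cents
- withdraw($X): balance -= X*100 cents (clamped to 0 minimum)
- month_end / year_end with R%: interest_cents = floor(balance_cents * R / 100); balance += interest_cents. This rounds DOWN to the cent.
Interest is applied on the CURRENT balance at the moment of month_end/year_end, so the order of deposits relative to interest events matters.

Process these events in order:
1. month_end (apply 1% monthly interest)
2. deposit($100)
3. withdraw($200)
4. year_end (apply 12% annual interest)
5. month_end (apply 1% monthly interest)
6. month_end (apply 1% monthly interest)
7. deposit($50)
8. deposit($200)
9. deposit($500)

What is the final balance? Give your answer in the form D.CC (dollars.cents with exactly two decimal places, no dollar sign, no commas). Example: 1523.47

After 1 (month_end (apply 1% monthly interest)): balance=$0.00 total_interest=$0.00
After 2 (deposit($100)): balance=$100.00 total_interest=$0.00
After 3 (withdraw($200)): balance=$0.00 total_interest=$0.00
After 4 (year_end (apply 12% annual interest)): balance=$0.00 total_interest=$0.00
After 5 (month_end (apply 1% monthly interest)): balance=$0.00 total_interest=$0.00
After 6 (month_end (apply 1% monthly interest)): balance=$0.00 total_interest=$0.00
After 7 (deposit($50)): balance=$50.00 total_interest=$0.00
After 8 (deposit($200)): balance=$250.00 total_interest=$0.00
After 9 (deposit($500)): balance=$750.00 total_interest=$0.00

Answer: 750.00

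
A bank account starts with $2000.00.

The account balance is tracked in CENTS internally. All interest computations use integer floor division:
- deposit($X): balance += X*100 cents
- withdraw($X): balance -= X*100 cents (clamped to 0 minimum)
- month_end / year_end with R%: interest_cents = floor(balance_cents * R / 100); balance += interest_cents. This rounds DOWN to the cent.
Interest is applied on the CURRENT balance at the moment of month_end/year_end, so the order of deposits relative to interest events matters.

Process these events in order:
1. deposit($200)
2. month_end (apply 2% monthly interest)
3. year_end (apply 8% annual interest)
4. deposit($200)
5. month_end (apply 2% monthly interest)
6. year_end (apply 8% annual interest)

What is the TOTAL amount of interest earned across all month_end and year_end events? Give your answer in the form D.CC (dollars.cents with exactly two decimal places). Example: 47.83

After 1 (deposit($200)): balance=$2200.00 total_interest=$0.00
After 2 (month_end (apply 2% monthly interest)): balance=$2244.00 total_interest=$44.00
After 3 (year_end (apply 8% annual interest)): balance=$2423.52 total_interest=$223.52
After 4 (deposit($200)): balance=$2623.52 total_interest=$223.52
After 5 (month_end (apply 2% monthly interest)): balance=$2675.99 total_interest=$275.99
After 6 (year_end (apply 8% annual interest)): balance=$2890.06 total_interest=$490.06

Answer: 490.06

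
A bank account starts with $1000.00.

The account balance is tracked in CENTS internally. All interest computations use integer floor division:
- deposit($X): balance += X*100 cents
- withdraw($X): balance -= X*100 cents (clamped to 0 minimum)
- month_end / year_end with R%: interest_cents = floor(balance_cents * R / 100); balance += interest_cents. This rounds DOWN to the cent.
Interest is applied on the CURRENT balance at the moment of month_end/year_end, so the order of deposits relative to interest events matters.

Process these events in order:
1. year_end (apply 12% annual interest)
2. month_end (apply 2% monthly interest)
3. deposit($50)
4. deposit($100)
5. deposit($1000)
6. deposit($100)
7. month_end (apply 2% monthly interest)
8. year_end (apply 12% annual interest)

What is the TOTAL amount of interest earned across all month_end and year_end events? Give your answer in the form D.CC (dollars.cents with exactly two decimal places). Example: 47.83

Answer: 483.06

Derivation:
After 1 (year_end (apply 12% annual interest)): balance=$1120.00 total_interest=$120.00
After 2 (month_end (apply 2% monthly interest)): balance=$1142.40 total_interest=$142.40
After 3 (deposit($50)): balance=$1192.40 total_interest=$142.40
After 4 (deposit($100)): balance=$1292.40 total_interest=$142.40
After 5 (deposit($1000)): balance=$2292.40 total_interest=$142.40
After 6 (deposit($100)): balance=$2392.40 total_interest=$142.40
After 7 (month_end (apply 2% monthly interest)): balance=$2440.24 total_interest=$190.24
After 8 (year_end (apply 12% annual interest)): balance=$2733.06 total_interest=$483.06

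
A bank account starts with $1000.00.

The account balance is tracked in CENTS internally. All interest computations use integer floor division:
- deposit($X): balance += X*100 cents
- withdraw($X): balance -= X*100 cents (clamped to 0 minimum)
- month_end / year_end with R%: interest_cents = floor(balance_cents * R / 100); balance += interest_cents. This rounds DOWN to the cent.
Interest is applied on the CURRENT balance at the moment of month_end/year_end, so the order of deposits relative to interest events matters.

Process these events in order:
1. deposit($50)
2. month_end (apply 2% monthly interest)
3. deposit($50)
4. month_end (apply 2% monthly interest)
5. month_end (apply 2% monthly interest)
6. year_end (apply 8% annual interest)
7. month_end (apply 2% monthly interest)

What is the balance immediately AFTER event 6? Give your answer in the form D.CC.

Answer: 1259.58

Derivation:
After 1 (deposit($50)): balance=$1050.00 total_interest=$0.00
After 2 (month_end (apply 2% monthly interest)): balance=$1071.00 total_interest=$21.00
After 3 (deposit($50)): balance=$1121.00 total_interest=$21.00
After 4 (month_end (apply 2% monthly interest)): balance=$1143.42 total_interest=$43.42
After 5 (month_end (apply 2% monthly interest)): balance=$1166.28 total_interest=$66.28
After 6 (year_end (apply 8% annual interest)): balance=$1259.58 total_interest=$159.58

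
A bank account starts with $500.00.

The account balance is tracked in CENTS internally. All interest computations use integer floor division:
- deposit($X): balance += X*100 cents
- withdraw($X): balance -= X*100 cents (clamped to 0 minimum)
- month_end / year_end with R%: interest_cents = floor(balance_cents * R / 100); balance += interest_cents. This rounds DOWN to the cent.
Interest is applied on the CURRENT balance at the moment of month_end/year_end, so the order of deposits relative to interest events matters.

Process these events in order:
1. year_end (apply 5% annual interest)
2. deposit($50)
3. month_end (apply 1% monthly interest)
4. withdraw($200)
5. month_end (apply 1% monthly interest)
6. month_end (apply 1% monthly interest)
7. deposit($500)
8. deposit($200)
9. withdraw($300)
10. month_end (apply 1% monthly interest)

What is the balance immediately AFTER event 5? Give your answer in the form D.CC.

Answer: 384.55

Derivation:
After 1 (year_end (apply 5% annual interest)): balance=$525.00 total_interest=$25.00
After 2 (deposit($50)): balance=$575.00 total_interest=$25.00
After 3 (month_end (apply 1% monthly interest)): balance=$580.75 total_interest=$30.75
After 4 (withdraw($200)): balance=$380.75 total_interest=$30.75
After 5 (month_end (apply 1% monthly interest)): balance=$384.55 total_interest=$34.55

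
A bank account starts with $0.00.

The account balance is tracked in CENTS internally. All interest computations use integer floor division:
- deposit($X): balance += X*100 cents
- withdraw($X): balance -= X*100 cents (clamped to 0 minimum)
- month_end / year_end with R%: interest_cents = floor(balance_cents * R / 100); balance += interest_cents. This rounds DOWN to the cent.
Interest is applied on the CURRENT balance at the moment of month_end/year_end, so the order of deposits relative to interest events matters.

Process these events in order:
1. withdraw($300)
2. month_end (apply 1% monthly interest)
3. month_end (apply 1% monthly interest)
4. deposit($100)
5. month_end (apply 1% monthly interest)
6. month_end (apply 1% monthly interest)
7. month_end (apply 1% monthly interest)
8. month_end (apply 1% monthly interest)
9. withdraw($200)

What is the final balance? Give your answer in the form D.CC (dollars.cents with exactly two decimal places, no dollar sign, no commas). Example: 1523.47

Answer: 0.00

Derivation:
After 1 (withdraw($300)): balance=$0.00 total_interest=$0.00
After 2 (month_end (apply 1% monthly interest)): balance=$0.00 total_interest=$0.00
After 3 (month_end (apply 1% monthly interest)): balance=$0.00 total_interest=$0.00
After 4 (deposit($100)): balance=$100.00 total_interest=$0.00
After 5 (month_end (apply 1% monthly interest)): balance=$101.00 total_interest=$1.00
After 6 (month_end (apply 1% monthly interest)): balance=$102.01 total_interest=$2.01
After 7 (month_end (apply 1% monthly interest)): balance=$103.03 total_interest=$3.03
After 8 (month_end (apply 1% monthly interest)): balance=$104.06 total_interest=$4.06
After 9 (withdraw($200)): balance=$0.00 total_interest=$4.06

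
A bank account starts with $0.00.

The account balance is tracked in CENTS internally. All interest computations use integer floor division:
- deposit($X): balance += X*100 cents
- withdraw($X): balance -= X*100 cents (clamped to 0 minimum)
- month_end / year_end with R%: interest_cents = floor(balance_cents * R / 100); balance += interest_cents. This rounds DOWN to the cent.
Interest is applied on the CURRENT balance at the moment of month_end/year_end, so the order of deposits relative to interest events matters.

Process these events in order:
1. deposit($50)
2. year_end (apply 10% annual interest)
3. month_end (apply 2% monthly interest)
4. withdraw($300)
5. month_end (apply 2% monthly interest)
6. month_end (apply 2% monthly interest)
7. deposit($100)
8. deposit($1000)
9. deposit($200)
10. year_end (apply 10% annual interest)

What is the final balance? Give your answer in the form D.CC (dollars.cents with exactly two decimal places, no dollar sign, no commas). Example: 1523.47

Answer: 1430.00

Derivation:
After 1 (deposit($50)): balance=$50.00 total_interest=$0.00
After 2 (year_end (apply 10% annual interest)): balance=$55.00 total_interest=$5.00
After 3 (month_end (apply 2% monthly interest)): balance=$56.10 total_interest=$6.10
After 4 (withdraw($300)): balance=$0.00 total_interest=$6.10
After 5 (month_end (apply 2% monthly interest)): balance=$0.00 total_interest=$6.10
After 6 (month_end (apply 2% monthly interest)): balance=$0.00 total_interest=$6.10
After 7 (deposit($100)): balance=$100.00 total_interest=$6.10
After 8 (deposit($1000)): balance=$1100.00 total_interest=$6.10
After 9 (deposit($200)): balance=$1300.00 total_interest=$6.10
After 10 (year_end (apply 10% annual interest)): balance=$1430.00 total_interest=$136.10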